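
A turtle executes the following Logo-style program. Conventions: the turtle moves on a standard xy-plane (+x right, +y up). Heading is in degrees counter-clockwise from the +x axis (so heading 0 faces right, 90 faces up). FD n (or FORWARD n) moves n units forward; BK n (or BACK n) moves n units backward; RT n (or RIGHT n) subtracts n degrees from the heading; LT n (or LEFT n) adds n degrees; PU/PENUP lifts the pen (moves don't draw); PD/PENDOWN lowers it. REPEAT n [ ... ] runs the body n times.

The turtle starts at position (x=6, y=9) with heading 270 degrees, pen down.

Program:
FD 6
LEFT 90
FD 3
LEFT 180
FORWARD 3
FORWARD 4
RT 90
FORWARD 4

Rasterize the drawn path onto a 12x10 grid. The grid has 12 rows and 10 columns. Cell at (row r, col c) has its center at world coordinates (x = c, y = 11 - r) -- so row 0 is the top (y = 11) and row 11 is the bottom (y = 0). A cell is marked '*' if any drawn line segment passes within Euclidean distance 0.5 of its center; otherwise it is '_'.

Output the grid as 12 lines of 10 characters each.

Segment 0: (6,9) -> (6,3)
Segment 1: (6,3) -> (9,3)
Segment 2: (9,3) -> (6,3)
Segment 3: (6,3) -> (2,3)
Segment 4: (2,3) -> (2,7)

Answer: __________
__________
______*___
______*___
__*___*___
__*___*___
__*___*___
__*___*___
__********
__________
__________
__________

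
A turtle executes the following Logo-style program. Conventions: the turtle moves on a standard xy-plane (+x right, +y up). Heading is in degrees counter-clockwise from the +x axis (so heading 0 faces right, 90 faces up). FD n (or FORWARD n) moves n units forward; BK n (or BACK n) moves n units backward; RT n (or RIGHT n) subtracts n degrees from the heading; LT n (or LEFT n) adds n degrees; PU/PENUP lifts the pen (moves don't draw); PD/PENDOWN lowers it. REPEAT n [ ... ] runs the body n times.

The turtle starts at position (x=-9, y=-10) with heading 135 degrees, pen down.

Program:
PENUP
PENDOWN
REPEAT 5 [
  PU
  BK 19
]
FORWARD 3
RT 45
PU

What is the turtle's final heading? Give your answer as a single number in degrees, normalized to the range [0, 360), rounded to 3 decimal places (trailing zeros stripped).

Answer: 90

Derivation:
Executing turtle program step by step:
Start: pos=(-9,-10), heading=135, pen down
PU: pen up
PD: pen down
REPEAT 5 [
  -- iteration 1/5 --
  PU: pen up
  BK 19: (-9,-10) -> (4.435,-23.435) [heading=135, move]
  -- iteration 2/5 --
  PU: pen up
  BK 19: (4.435,-23.435) -> (17.87,-36.87) [heading=135, move]
  -- iteration 3/5 --
  PU: pen up
  BK 19: (17.87,-36.87) -> (31.305,-50.305) [heading=135, move]
  -- iteration 4/5 --
  PU: pen up
  BK 19: (31.305,-50.305) -> (44.74,-63.74) [heading=135, move]
  -- iteration 5/5 --
  PU: pen up
  BK 19: (44.74,-63.74) -> (58.175,-77.175) [heading=135, move]
]
FD 3: (58.175,-77.175) -> (56.054,-75.054) [heading=135, move]
RT 45: heading 135 -> 90
PU: pen up
Final: pos=(56.054,-75.054), heading=90, 0 segment(s) drawn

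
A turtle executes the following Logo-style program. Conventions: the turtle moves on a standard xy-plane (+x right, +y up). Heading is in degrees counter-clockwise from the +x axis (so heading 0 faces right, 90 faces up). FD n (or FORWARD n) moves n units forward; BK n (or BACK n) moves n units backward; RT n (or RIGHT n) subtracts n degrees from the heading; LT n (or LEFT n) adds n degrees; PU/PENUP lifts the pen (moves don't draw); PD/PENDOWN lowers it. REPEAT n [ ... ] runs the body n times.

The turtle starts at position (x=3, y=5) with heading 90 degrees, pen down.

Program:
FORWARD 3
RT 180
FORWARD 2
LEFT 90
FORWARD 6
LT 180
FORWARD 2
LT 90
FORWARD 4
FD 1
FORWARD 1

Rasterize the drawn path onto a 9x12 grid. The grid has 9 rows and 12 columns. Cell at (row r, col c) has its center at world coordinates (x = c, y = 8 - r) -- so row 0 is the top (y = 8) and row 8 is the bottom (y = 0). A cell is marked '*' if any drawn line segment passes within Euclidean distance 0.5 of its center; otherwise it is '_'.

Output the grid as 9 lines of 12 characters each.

Segment 0: (3,5) -> (3,8)
Segment 1: (3,8) -> (3,6)
Segment 2: (3,6) -> (9,6)
Segment 3: (9,6) -> (7,6)
Segment 4: (7,6) -> (7,2)
Segment 5: (7,2) -> (7,1)
Segment 6: (7,1) -> (7,0)

Answer: ___*________
___*________
___*******__
___*___*____
_______*____
_______*____
_______*____
_______*____
_______*____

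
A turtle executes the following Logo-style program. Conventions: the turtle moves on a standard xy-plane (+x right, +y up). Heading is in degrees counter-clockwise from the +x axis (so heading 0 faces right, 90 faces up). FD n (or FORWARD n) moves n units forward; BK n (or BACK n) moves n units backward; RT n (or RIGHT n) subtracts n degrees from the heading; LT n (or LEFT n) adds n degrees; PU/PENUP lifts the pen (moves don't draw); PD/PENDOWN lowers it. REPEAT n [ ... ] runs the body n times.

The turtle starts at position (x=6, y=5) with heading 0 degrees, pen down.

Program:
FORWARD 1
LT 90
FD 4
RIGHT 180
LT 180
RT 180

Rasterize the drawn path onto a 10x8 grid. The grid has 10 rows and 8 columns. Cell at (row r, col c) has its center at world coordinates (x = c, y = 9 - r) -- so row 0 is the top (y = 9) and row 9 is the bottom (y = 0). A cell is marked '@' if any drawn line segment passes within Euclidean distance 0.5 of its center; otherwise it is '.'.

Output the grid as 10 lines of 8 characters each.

Segment 0: (6,5) -> (7,5)
Segment 1: (7,5) -> (7,9)

Answer: .......@
.......@
.......@
.......@
......@@
........
........
........
........
........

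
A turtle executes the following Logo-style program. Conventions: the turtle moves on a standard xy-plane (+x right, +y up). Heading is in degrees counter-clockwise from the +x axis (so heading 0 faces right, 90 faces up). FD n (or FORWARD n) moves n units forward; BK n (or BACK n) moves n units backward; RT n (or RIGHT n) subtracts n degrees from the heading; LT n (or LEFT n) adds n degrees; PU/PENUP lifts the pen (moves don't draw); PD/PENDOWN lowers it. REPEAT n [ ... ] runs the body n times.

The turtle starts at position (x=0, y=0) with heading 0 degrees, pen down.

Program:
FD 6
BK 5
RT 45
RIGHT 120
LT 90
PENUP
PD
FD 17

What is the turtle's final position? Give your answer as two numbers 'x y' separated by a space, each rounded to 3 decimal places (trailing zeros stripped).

Answer: 5.4 -16.421

Derivation:
Executing turtle program step by step:
Start: pos=(0,0), heading=0, pen down
FD 6: (0,0) -> (6,0) [heading=0, draw]
BK 5: (6,0) -> (1,0) [heading=0, draw]
RT 45: heading 0 -> 315
RT 120: heading 315 -> 195
LT 90: heading 195 -> 285
PU: pen up
PD: pen down
FD 17: (1,0) -> (5.4,-16.421) [heading=285, draw]
Final: pos=(5.4,-16.421), heading=285, 3 segment(s) drawn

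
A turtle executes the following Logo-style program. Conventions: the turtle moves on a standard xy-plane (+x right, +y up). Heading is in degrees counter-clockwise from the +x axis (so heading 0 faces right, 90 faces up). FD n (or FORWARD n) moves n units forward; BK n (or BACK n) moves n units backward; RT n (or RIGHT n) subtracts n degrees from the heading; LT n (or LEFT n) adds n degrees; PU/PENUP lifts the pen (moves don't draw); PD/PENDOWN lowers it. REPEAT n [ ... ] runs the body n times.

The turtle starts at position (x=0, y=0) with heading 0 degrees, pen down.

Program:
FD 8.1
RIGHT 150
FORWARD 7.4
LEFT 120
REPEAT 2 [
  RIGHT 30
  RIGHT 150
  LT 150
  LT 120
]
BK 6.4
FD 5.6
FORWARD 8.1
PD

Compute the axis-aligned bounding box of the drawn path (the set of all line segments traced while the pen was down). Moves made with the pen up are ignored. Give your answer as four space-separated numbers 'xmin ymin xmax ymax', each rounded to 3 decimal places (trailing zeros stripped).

Answer: -4.631 -6.9 8.1 0

Derivation:
Executing turtle program step by step:
Start: pos=(0,0), heading=0, pen down
FD 8.1: (0,0) -> (8.1,0) [heading=0, draw]
RT 150: heading 0 -> 210
FD 7.4: (8.1,0) -> (1.691,-3.7) [heading=210, draw]
LT 120: heading 210 -> 330
REPEAT 2 [
  -- iteration 1/2 --
  RT 30: heading 330 -> 300
  RT 150: heading 300 -> 150
  LT 150: heading 150 -> 300
  LT 120: heading 300 -> 60
  -- iteration 2/2 --
  RT 30: heading 60 -> 30
  RT 150: heading 30 -> 240
  LT 150: heading 240 -> 30
  LT 120: heading 30 -> 150
]
BK 6.4: (1.691,-3.7) -> (7.234,-6.9) [heading=150, draw]
FD 5.6: (7.234,-6.9) -> (2.384,-4.1) [heading=150, draw]
FD 8.1: (2.384,-4.1) -> (-4.631,-0.05) [heading=150, draw]
PD: pen down
Final: pos=(-4.631,-0.05), heading=150, 5 segment(s) drawn

Segment endpoints: x in {-4.631, 0, 1.691, 2.384, 7.234, 8.1}, y in {-6.9, -4.1, -3.7, -0.05, 0}
xmin=-4.631, ymin=-6.9, xmax=8.1, ymax=0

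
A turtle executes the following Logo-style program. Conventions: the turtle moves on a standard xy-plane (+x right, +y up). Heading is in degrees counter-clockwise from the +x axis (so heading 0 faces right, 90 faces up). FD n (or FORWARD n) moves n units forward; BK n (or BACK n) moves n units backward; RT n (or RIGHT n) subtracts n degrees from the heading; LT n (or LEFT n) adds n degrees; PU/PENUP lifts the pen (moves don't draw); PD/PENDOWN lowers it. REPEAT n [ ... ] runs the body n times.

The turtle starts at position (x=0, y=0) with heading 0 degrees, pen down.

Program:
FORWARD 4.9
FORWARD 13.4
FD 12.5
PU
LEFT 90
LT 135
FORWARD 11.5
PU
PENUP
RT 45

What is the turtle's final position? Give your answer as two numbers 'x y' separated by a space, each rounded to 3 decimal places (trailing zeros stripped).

Answer: 22.668 -8.132

Derivation:
Executing turtle program step by step:
Start: pos=(0,0), heading=0, pen down
FD 4.9: (0,0) -> (4.9,0) [heading=0, draw]
FD 13.4: (4.9,0) -> (18.3,0) [heading=0, draw]
FD 12.5: (18.3,0) -> (30.8,0) [heading=0, draw]
PU: pen up
LT 90: heading 0 -> 90
LT 135: heading 90 -> 225
FD 11.5: (30.8,0) -> (22.668,-8.132) [heading=225, move]
PU: pen up
PU: pen up
RT 45: heading 225 -> 180
Final: pos=(22.668,-8.132), heading=180, 3 segment(s) drawn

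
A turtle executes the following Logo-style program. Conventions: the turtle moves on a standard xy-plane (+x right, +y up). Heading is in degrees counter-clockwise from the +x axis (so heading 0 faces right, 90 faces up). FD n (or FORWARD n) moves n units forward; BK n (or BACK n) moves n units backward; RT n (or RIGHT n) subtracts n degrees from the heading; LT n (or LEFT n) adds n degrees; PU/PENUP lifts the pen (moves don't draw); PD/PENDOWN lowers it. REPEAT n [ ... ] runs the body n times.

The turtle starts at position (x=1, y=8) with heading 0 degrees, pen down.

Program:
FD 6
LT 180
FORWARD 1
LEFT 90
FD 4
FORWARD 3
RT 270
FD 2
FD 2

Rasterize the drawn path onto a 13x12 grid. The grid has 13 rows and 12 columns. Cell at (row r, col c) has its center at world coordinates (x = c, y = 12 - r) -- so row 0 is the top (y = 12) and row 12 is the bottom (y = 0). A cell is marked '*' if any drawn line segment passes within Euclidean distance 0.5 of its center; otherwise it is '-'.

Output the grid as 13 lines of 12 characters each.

Segment 0: (1,8) -> (7,8)
Segment 1: (7,8) -> (6,8)
Segment 2: (6,8) -> (6,4)
Segment 3: (6,4) -> (6,1)
Segment 4: (6,1) -> (8,1)
Segment 5: (8,1) -> (10,1)

Answer: ------------
------------
------------
------------
-*******----
------*-----
------*-----
------*-----
------*-----
------*-----
------*-----
------*****-
------------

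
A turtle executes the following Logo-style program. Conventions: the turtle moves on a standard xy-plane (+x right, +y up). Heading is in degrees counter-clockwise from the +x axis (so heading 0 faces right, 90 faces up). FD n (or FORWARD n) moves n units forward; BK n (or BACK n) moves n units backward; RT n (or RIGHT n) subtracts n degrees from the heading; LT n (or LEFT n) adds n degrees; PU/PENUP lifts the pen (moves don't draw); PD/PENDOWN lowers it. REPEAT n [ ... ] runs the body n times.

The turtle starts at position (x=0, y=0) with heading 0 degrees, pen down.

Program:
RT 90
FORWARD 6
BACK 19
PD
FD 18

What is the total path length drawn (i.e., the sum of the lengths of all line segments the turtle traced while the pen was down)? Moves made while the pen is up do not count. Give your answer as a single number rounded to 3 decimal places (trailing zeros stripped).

Answer: 43

Derivation:
Executing turtle program step by step:
Start: pos=(0,0), heading=0, pen down
RT 90: heading 0 -> 270
FD 6: (0,0) -> (0,-6) [heading=270, draw]
BK 19: (0,-6) -> (0,13) [heading=270, draw]
PD: pen down
FD 18: (0,13) -> (0,-5) [heading=270, draw]
Final: pos=(0,-5), heading=270, 3 segment(s) drawn

Segment lengths:
  seg 1: (0,0) -> (0,-6), length = 6
  seg 2: (0,-6) -> (0,13), length = 19
  seg 3: (0,13) -> (0,-5), length = 18
Total = 43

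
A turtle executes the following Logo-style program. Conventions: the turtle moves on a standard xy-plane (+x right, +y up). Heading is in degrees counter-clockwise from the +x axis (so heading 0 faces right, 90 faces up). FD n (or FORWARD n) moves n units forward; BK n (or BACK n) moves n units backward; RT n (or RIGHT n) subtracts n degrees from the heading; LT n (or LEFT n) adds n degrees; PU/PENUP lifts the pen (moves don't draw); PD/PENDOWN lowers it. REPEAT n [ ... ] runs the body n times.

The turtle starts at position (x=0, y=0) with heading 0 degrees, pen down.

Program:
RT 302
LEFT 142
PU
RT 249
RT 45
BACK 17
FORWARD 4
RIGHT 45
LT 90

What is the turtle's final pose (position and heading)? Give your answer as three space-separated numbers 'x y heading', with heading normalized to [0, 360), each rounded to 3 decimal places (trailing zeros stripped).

Answer: 0.907 12.968 311

Derivation:
Executing turtle program step by step:
Start: pos=(0,0), heading=0, pen down
RT 302: heading 0 -> 58
LT 142: heading 58 -> 200
PU: pen up
RT 249: heading 200 -> 311
RT 45: heading 311 -> 266
BK 17: (0,0) -> (1.186,16.959) [heading=266, move]
FD 4: (1.186,16.959) -> (0.907,12.968) [heading=266, move]
RT 45: heading 266 -> 221
LT 90: heading 221 -> 311
Final: pos=(0.907,12.968), heading=311, 0 segment(s) drawn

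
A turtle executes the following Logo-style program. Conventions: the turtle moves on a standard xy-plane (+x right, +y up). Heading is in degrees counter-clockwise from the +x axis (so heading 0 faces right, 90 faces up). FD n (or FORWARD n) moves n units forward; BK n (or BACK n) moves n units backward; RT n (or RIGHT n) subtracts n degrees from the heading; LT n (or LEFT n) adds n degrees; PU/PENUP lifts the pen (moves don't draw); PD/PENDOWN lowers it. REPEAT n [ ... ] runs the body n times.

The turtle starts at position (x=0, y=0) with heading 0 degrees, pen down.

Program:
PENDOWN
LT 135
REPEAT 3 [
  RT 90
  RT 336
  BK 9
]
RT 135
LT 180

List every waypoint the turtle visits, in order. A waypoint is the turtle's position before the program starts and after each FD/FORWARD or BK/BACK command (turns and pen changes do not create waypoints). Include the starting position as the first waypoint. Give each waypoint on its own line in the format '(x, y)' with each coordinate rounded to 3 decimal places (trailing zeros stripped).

Executing turtle program step by step:
Start: pos=(0,0), heading=0, pen down
PD: pen down
LT 135: heading 0 -> 135
REPEAT 3 [
  -- iteration 1/3 --
  RT 90: heading 135 -> 45
  RT 336: heading 45 -> 69
  BK 9: (0,0) -> (-3.225,-8.402) [heading=69, draw]
  -- iteration 2/3 --
  RT 90: heading 69 -> 339
  RT 336: heading 339 -> 3
  BK 9: (-3.225,-8.402) -> (-12.213,-8.873) [heading=3, draw]
  -- iteration 3/3 --
  RT 90: heading 3 -> 273
  RT 336: heading 273 -> 297
  BK 9: (-12.213,-8.873) -> (-16.299,-0.854) [heading=297, draw]
]
RT 135: heading 297 -> 162
LT 180: heading 162 -> 342
Final: pos=(-16.299,-0.854), heading=342, 3 segment(s) drawn
Waypoints (4 total):
(0, 0)
(-3.225, -8.402)
(-12.213, -8.873)
(-16.299, -0.854)

Answer: (0, 0)
(-3.225, -8.402)
(-12.213, -8.873)
(-16.299, -0.854)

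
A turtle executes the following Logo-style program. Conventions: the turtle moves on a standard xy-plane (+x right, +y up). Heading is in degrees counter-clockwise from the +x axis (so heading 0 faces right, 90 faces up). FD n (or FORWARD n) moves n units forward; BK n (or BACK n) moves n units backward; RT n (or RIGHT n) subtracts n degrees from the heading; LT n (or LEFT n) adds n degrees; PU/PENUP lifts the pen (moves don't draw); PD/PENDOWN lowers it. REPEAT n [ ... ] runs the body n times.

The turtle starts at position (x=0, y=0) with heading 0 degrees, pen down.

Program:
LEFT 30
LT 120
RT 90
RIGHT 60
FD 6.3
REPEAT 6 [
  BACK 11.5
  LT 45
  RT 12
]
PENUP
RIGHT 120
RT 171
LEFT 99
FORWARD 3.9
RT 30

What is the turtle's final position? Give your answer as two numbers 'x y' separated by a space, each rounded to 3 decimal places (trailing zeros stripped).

Executing turtle program step by step:
Start: pos=(0,0), heading=0, pen down
LT 30: heading 0 -> 30
LT 120: heading 30 -> 150
RT 90: heading 150 -> 60
RT 60: heading 60 -> 0
FD 6.3: (0,0) -> (6.3,0) [heading=0, draw]
REPEAT 6 [
  -- iteration 1/6 --
  BK 11.5: (6.3,0) -> (-5.2,0) [heading=0, draw]
  LT 45: heading 0 -> 45
  RT 12: heading 45 -> 33
  -- iteration 2/6 --
  BK 11.5: (-5.2,0) -> (-14.845,-6.263) [heading=33, draw]
  LT 45: heading 33 -> 78
  RT 12: heading 78 -> 66
  -- iteration 3/6 --
  BK 11.5: (-14.845,-6.263) -> (-19.522,-16.769) [heading=66, draw]
  LT 45: heading 66 -> 111
  RT 12: heading 111 -> 99
  -- iteration 4/6 --
  BK 11.5: (-19.522,-16.769) -> (-17.723,-28.128) [heading=99, draw]
  LT 45: heading 99 -> 144
  RT 12: heading 144 -> 132
  -- iteration 5/6 --
  BK 11.5: (-17.723,-28.128) -> (-10.028,-36.674) [heading=132, draw]
  LT 45: heading 132 -> 177
  RT 12: heading 177 -> 165
  -- iteration 6/6 --
  BK 11.5: (-10.028,-36.674) -> (1.08,-39.65) [heading=165, draw]
  LT 45: heading 165 -> 210
  RT 12: heading 210 -> 198
]
PU: pen up
RT 120: heading 198 -> 78
RT 171: heading 78 -> 267
LT 99: heading 267 -> 6
FD 3.9: (1.08,-39.65) -> (4.959,-39.242) [heading=6, move]
RT 30: heading 6 -> 336
Final: pos=(4.959,-39.242), heading=336, 7 segment(s) drawn

Answer: 4.959 -39.242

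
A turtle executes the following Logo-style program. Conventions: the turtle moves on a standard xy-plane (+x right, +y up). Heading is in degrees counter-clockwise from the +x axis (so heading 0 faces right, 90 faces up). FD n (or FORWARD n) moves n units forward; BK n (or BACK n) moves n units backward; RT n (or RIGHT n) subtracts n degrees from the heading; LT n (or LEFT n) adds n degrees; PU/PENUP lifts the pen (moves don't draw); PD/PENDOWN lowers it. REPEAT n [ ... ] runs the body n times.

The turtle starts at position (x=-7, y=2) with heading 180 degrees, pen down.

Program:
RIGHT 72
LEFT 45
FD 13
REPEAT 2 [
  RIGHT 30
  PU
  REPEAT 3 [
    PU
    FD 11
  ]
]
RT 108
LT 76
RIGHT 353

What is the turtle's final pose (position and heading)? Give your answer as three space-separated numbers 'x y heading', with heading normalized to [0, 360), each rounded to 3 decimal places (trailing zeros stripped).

Answer: -38.283 68.533 68

Derivation:
Executing turtle program step by step:
Start: pos=(-7,2), heading=180, pen down
RT 72: heading 180 -> 108
LT 45: heading 108 -> 153
FD 13: (-7,2) -> (-18.583,7.902) [heading=153, draw]
REPEAT 2 [
  -- iteration 1/2 --
  RT 30: heading 153 -> 123
  PU: pen up
  REPEAT 3 [
    -- iteration 1/3 --
    PU: pen up
    FD 11: (-18.583,7.902) -> (-24.574,17.127) [heading=123, move]
    -- iteration 2/3 --
    PU: pen up
    FD 11: (-24.574,17.127) -> (-30.565,26.353) [heading=123, move]
    -- iteration 3/3 --
    PU: pen up
    FD 11: (-30.565,26.353) -> (-36.556,35.578) [heading=123, move]
  ]
  -- iteration 2/2 --
  RT 30: heading 123 -> 93
  PU: pen up
  REPEAT 3 [
    -- iteration 1/3 --
    PU: pen up
    FD 11: (-36.556,35.578) -> (-37.132,46.563) [heading=93, move]
    -- iteration 2/3 --
    PU: pen up
    FD 11: (-37.132,46.563) -> (-37.708,57.548) [heading=93, move]
    -- iteration 3/3 --
    PU: pen up
    FD 11: (-37.708,57.548) -> (-38.283,68.533) [heading=93, move]
  ]
]
RT 108: heading 93 -> 345
LT 76: heading 345 -> 61
RT 353: heading 61 -> 68
Final: pos=(-38.283,68.533), heading=68, 1 segment(s) drawn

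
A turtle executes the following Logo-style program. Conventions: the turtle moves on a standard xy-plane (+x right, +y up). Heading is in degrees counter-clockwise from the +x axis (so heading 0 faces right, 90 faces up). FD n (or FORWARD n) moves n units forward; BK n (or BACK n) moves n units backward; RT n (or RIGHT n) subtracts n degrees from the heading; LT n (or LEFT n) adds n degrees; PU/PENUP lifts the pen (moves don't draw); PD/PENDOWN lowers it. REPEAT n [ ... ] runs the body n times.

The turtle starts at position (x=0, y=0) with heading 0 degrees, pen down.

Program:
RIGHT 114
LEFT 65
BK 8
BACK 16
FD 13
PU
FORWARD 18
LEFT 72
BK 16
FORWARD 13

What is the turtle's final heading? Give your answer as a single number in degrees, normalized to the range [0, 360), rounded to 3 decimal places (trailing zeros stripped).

Answer: 23

Derivation:
Executing turtle program step by step:
Start: pos=(0,0), heading=0, pen down
RT 114: heading 0 -> 246
LT 65: heading 246 -> 311
BK 8: (0,0) -> (-5.248,6.038) [heading=311, draw]
BK 16: (-5.248,6.038) -> (-15.745,18.113) [heading=311, draw]
FD 13: (-15.745,18.113) -> (-7.217,8.302) [heading=311, draw]
PU: pen up
FD 18: (-7.217,8.302) -> (4.592,-5.283) [heading=311, move]
LT 72: heading 311 -> 23
BK 16: (4.592,-5.283) -> (-10.136,-11.535) [heading=23, move]
FD 13: (-10.136,-11.535) -> (1.831,-6.455) [heading=23, move]
Final: pos=(1.831,-6.455), heading=23, 3 segment(s) drawn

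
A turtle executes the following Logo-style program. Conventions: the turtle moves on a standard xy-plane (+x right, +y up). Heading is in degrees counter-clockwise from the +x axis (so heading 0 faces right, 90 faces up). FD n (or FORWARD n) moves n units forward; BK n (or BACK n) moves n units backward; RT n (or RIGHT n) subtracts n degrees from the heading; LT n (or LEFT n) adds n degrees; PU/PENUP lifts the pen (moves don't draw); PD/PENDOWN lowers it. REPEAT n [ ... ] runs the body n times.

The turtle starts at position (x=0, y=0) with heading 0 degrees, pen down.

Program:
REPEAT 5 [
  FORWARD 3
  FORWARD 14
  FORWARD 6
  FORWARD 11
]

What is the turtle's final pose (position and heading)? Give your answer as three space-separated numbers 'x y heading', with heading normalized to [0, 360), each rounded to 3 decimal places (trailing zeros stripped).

Executing turtle program step by step:
Start: pos=(0,0), heading=0, pen down
REPEAT 5 [
  -- iteration 1/5 --
  FD 3: (0,0) -> (3,0) [heading=0, draw]
  FD 14: (3,0) -> (17,0) [heading=0, draw]
  FD 6: (17,0) -> (23,0) [heading=0, draw]
  FD 11: (23,0) -> (34,0) [heading=0, draw]
  -- iteration 2/5 --
  FD 3: (34,0) -> (37,0) [heading=0, draw]
  FD 14: (37,0) -> (51,0) [heading=0, draw]
  FD 6: (51,0) -> (57,0) [heading=0, draw]
  FD 11: (57,0) -> (68,0) [heading=0, draw]
  -- iteration 3/5 --
  FD 3: (68,0) -> (71,0) [heading=0, draw]
  FD 14: (71,0) -> (85,0) [heading=0, draw]
  FD 6: (85,0) -> (91,0) [heading=0, draw]
  FD 11: (91,0) -> (102,0) [heading=0, draw]
  -- iteration 4/5 --
  FD 3: (102,0) -> (105,0) [heading=0, draw]
  FD 14: (105,0) -> (119,0) [heading=0, draw]
  FD 6: (119,0) -> (125,0) [heading=0, draw]
  FD 11: (125,0) -> (136,0) [heading=0, draw]
  -- iteration 5/5 --
  FD 3: (136,0) -> (139,0) [heading=0, draw]
  FD 14: (139,0) -> (153,0) [heading=0, draw]
  FD 6: (153,0) -> (159,0) [heading=0, draw]
  FD 11: (159,0) -> (170,0) [heading=0, draw]
]
Final: pos=(170,0), heading=0, 20 segment(s) drawn

Answer: 170 0 0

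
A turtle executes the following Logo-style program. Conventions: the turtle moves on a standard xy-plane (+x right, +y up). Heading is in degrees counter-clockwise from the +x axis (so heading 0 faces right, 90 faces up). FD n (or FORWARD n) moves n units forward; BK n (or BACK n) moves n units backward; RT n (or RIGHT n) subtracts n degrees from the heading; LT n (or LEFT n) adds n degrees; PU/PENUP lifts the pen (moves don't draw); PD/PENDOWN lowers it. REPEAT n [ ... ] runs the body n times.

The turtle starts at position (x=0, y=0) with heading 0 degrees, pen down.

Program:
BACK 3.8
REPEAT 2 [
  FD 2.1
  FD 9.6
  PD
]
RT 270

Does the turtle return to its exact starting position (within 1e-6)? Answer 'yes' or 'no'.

Answer: no

Derivation:
Executing turtle program step by step:
Start: pos=(0,0), heading=0, pen down
BK 3.8: (0,0) -> (-3.8,0) [heading=0, draw]
REPEAT 2 [
  -- iteration 1/2 --
  FD 2.1: (-3.8,0) -> (-1.7,0) [heading=0, draw]
  FD 9.6: (-1.7,0) -> (7.9,0) [heading=0, draw]
  PD: pen down
  -- iteration 2/2 --
  FD 2.1: (7.9,0) -> (10,0) [heading=0, draw]
  FD 9.6: (10,0) -> (19.6,0) [heading=0, draw]
  PD: pen down
]
RT 270: heading 0 -> 90
Final: pos=(19.6,0), heading=90, 5 segment(s) drawn

Start position: (0, 0)
Final position: (19.6, 0)
Distance = 19.6; >= 1e-6 -> NOT closed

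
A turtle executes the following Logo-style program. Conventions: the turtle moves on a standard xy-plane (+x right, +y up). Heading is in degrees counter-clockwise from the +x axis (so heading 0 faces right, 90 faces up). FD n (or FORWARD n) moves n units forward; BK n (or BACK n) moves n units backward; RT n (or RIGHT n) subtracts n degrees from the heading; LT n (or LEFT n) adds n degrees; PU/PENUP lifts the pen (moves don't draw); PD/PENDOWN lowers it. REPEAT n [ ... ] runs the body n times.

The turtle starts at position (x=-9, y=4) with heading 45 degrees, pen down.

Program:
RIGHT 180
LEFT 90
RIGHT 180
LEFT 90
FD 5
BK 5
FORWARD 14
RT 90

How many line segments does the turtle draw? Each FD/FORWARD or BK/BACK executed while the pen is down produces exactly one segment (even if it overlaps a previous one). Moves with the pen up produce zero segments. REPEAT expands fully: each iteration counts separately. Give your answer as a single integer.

Executing turtle program step by step:
Start: pos=(-9,4), heading=45, pen down
RT 180: heading 45 -> 225
LT 90: heading 225 -> 315
RT 180: heading 315 -> 135
LT 90: heading 135 -> 225
FD 5: (-9,4) -> (-12.536,0.464) [heading=225, draw]
BK 5: (-12.536,0.464) -> (-9,4) [heading=225, draw]
FD 14: (-9,4) -> (-18.899,-5.899) [heading=225, draw]
RT 90: heading 225 -> 135
Final: pos=(-18.899,-5.899), heading=135, 3 segment(s) drawn
Segments drawn: 3

Answer: 3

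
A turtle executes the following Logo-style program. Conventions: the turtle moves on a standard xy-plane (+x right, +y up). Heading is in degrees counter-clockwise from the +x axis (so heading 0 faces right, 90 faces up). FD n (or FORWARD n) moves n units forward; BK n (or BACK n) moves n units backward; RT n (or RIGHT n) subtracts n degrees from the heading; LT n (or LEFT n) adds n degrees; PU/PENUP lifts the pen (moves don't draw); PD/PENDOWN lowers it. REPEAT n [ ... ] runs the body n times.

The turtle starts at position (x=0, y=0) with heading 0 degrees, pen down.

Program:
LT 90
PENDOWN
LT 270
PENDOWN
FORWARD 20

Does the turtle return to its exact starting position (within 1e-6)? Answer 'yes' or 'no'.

Executing turtle program step by step:
Start: pos=(0,0), heading=0, pen down
LT 90: heading 0 -> 90
PD: pen down
LT 270: heading 90 -> 0
PD: pen down
FD 20: (0,0) -> (20,0) [heading=0, draw]
Final: pos=(20,0), heading=0, 1 segment(s) drawn

Start position: (0, 0)
Final position: (20, 0)
Distance = 20; >= 1e-6 -> NOT closed

Answer: no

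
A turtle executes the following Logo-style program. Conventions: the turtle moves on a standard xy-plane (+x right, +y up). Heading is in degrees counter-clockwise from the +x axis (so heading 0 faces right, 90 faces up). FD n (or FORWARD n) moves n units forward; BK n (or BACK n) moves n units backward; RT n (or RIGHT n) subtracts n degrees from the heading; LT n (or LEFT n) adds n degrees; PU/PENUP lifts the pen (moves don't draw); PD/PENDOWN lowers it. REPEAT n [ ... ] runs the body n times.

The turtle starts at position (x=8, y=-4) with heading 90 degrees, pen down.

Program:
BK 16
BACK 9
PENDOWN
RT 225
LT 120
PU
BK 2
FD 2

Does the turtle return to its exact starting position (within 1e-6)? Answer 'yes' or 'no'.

Executing turtle program step by step:
Start: pos=(8,-4), heading=90, pen down
BK 16: (8,-4) -> (8,-20) [heading=90, draw]
BK 9: (8,-20) -> (8,-29) [heading=90, draw]
PD: pen down
RT 225: heading 90 -> 225
LT 120: heading 225 -> 345
PU: pen up
BK 2: (8,-29) -> (6.068,-28.482) [heading=345, move]
FD 2: (6.068,-28.482) -> (8,-29) [heading=345, move]
Final: pos=(8,-29), heading=345, 2 segment(s) drawn

Start position: (8, -4)
Final position: (8, -29)
Distance = 25; >= 1e-6 -> NOT closed

Answer: no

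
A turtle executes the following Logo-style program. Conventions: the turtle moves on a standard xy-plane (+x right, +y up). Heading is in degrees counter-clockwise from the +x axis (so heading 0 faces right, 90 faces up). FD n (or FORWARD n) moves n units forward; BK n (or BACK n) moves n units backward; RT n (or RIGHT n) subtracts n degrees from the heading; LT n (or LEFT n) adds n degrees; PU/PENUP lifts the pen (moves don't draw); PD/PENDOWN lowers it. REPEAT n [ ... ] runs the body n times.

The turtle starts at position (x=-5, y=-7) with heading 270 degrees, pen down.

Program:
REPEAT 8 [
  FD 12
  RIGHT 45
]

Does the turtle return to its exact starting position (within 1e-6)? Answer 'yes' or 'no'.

Answer: yes

Derivation:
Executing turtle program step by step:
Start: pos=(-5,-7), heading=270, pen down
REPEAT 8 [
  -- iteration 1/8 --
  FD 12: (-5,-7) -> (-5,-19) [heading=270, draw]
  RT 45: heading 270 -> 225
  -- iteration 2/8 --
  FD 12: (-5,-19) -> (-13.485,-27.485) [heading=225, draw]
  RT 45: heading 225 -> 180
  -- iteration 3/8 --
  FD 12: (-13.485,-27.485) -> (-25.485,-27.485) [heading=180, draw]
  RT 45: heading 180 -> 135
  -- iteration 4/8 --
  FD 12: (-25.485,-27.485) -> (-33.971,-19) [heading=135, draw]
  RT 45: heading 135 -> 90
  -- iteration 5/8 --
  FD 12: (-33.971,-19) -> (-33.971,-7) [heading=90, draw]
  RT 45: heading 90 -> 45
  -- iteration 6/8 --
  FD 12: (-33.971,-7) -> (-25.485,1.485) [heading=45, draw]
  RT 45: heading 45 -> 0
  -- iteration 7/8 --
  FD 12: (-25.485,1.485) -> (-13.485,1.485) [heading=0, draw]
  RT 45: heading 0 -> 315
  -- iteration 8/8 --
  FD 12: (-13.485,1.485) -> (-5,-7) [heading=315, draw]
  RT 45: heading 315 -> 270
]
Final: pos=(-5,-7), heading=270, 8 segment(s) drawn

Start position: (-5, -7)
Final position: (-5, -7)
Distance = 0; < 1e-6 -> CLOSED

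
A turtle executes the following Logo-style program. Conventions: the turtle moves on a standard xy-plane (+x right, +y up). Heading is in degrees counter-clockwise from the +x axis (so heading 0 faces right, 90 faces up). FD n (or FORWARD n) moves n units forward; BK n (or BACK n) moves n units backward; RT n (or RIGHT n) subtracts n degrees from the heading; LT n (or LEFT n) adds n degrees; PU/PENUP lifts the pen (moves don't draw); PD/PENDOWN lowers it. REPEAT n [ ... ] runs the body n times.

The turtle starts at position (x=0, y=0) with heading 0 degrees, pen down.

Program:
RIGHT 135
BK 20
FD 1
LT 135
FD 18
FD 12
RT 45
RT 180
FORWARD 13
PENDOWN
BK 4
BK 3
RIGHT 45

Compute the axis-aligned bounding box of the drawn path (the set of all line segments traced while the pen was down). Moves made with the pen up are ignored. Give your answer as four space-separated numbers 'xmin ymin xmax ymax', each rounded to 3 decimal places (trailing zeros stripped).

Answer: 0 0 43.435 22.627

Derivation:
Executing turtle program step by step:
Start: pos=(0,0), heading=0, pen down
RT 135: heading 0 -> 225
BK 20: (0,0) -> (14.142,14.142) [heading=225, draw]
FD 1: (14.142,14.142) -> (13.435,13.435) [heading=225, draw]
LT 135: heading 225 -> 0
FD 18: (13.435,13.435) -> (31.435,13.435) [heading=0, draw]
FD 12: (31.435,13.435) -> (43.435,13.435) [heading=0, draw]
RT 45: heading 0 -> 315
RT 180: heading 315 -> 135
FD 13: (43.435,13.435) -> (34.243,22.627) [heading=135, draw]
PD: pen down
BK 4: (34.243,22.627) -> (37.071,19.799) [heading=135, draw]
BK 3: (37.071,19.799) -> (39.192,17.678) [heading=135, draw]
RT 45: heading 135 -> 90
Final: pos=(39.192,17.678), heading=90, 7 segment(s) drawn

Segment endpoints: x in {0, 13.435, 14.142, 31.435, 34.243, 37.071, 39.192, 43.435}, y in {0, 13.435, 14.142, 17.678, 19.799, 22.627}
xmin=0, ymin=0, xmax=43.435, ymax=22.627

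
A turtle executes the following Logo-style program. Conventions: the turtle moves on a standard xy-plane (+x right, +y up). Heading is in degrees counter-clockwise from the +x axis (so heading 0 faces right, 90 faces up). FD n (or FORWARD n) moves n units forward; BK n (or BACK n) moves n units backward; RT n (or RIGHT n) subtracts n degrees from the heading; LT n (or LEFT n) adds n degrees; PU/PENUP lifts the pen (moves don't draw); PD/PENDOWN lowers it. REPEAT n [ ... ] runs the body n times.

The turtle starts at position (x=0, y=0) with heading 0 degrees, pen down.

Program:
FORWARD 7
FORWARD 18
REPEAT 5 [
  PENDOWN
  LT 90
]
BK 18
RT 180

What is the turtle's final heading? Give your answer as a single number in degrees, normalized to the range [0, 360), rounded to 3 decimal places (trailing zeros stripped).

Executing turtle program step by step:
Start: pos=(0,0), heading=0, pen down
FD 7: (0,0) -> (7,0) [heading=0, draw]
FD 18: (7,0) -> (25,0) [heading=0, draw]
REPEAT 5 [
  -- iteration 1/5 --
  PD: pen down
  LT 90: heading 0 -> 90
  -- iteration 2/5 --
  PD: pen down
  LT 90: heading 90 -> 180
  -- iteration 3/5 --
  PD: pen down
  LT 90: heading 180 -> 270
  -- iteration 4/5 --
  PD: pen down
  LT 90: heading 270 -> 0
  -- iteration 5/5 --
  PD: pen down
  LT 90: heading 0 -> 90
]
BK 18: (25,0) -> (25,-18) [heading=90, draw]
RT 180: heading 90 -> 270
Final: pos=(25,-18), heading=270, 3 segment(s) drawn

Answer: 270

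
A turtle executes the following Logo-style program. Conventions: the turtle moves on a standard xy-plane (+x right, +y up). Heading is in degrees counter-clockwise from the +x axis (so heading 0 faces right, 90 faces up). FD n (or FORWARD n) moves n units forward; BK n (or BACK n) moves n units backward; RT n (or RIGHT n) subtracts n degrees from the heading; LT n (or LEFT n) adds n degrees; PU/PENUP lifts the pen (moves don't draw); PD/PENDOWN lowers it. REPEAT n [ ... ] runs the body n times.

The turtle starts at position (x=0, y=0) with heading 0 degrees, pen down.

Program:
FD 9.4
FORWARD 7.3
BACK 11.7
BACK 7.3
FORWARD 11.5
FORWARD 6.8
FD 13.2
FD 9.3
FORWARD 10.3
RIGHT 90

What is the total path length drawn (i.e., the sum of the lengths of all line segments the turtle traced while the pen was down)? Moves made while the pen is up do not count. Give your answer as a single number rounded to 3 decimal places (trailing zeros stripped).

Executing turtle program step by step:
Start: pos=(0,0), heading=0, pen down
FD 9.4: (0,0) -> (9.4,0) [heading=0, draw]
FD 7.3: (9.4,0) -> (16.7,0) [heading=0, draw]
BK 11.7: (16.7,0) -> (5,0) [heading=0, draw]
BK 7.3: (5,0) -> (-2.3,0) [heading=0, draw]
FD 11.5: (-2.3,0) -> (9.2,0) [heading=0, draw]
FD 6.8: (9.2,0) -> (16,0) [heading=0, draw]
FD 13.2: (16,0) -> (29.2,0) [heading=0, draw]
FD 9.3: (29.2,0) -> (38.5,0) [heading=0, draw]
FD 10.3: (38.5,0) -> (48.8,0) [heading=0, draw]
RT 90: heading 0 -> 270
Final: pos=(48.8,0), heading=270, 9 segment(s) drawn

Segment lengths:
  seg 1: (0,0) -> (9.4,0), length = 9.4
  seg 2: (9.4,0) -> (16.7,0), length = 7.3
  seg 3: (16.7,0) -> (5,0), length = 11.7
  seg 4: (5,0) -> (-2.3,0), length = 7.3
  seg 5: (-2.3,0) -> (9.2,0), length = 11.5
  seg 6: (9.2,0) -> (16,0), length = 6.8
  seg 7: (16,0) -> (29.2,0), length = 13.2
  seg 8: (29.2,0) -> (38.5,0), length = 9.3
  seg 9: (38.5,0) -> (48.8,0), length = 10.3
Total = 86.8

Answer: 86.8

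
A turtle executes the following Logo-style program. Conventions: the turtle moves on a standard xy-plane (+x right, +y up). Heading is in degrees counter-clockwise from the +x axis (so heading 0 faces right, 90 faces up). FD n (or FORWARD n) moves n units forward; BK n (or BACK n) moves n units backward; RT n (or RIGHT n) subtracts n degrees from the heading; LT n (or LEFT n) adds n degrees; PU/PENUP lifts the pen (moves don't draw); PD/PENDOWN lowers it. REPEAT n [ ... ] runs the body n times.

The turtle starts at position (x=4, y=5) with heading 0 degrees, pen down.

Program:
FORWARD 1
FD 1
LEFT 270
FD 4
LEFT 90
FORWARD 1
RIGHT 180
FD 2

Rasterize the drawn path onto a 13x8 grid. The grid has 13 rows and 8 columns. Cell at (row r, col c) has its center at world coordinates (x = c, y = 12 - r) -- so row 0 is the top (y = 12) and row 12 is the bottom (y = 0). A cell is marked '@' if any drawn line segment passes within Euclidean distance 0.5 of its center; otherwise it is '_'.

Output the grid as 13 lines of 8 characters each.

Answer: ________
________
________
________
________
________
________
____@@@_
______@_
______@_
______@_
_____@@@
________

Derivation:
Segment 0: (4,5) -> (5,5)
Segment 1: (5,5) -> (6,5)
Segment 2: (6,5) -> (6,1)
Segment 3: (6,1) -> (7,1)
Segment 4: (7,1) -> (5,1)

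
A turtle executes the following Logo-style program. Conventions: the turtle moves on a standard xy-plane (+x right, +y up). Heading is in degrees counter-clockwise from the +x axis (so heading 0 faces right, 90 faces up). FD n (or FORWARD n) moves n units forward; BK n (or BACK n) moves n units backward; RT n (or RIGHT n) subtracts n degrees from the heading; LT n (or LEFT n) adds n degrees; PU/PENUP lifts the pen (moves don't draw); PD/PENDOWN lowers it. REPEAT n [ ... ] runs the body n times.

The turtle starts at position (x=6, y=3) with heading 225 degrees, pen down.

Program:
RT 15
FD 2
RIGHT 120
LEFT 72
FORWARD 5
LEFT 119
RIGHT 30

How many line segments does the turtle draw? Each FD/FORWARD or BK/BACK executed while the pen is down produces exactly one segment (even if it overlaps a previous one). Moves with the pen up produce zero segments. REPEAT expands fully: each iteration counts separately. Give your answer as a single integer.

Executing turtle program step by step:
Start: pos=(6,3), heading=225, pen down
RT 15: heading 225 -> 210
FD 2: (6,3) -> (4.268,2) [heading=210, draw]
RT 120: heading 210 -> 90
LT 72: heading 90 -> 162
FD 5: (4.268,2) -> (-0.487,3.545) [heading=162, draw]
LT 119: heading 162 -> 281
RT 30: heading 281 -> 251
Final: pos=(-0.487,3.545), heading=251, 2 segment(s) drawn
Segments drawn: 2

Answer: 2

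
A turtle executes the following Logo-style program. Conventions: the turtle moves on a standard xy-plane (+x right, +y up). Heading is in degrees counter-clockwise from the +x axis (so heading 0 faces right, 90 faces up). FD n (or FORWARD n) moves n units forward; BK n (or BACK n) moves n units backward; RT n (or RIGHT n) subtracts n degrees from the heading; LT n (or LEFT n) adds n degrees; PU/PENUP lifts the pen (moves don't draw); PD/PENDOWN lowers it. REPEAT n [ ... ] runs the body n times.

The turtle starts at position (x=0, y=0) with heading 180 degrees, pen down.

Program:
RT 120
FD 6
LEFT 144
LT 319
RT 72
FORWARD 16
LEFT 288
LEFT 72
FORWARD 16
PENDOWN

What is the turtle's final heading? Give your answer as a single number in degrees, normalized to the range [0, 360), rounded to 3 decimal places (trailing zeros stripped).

Executing turtle program step by step:
Start: pos=(0,0), heading=180, pen down
RT 120: heading 180 -> 60
FD 6: (0,0) -> (3,5.196) [heading=60, draw]
LT 144: heading 60 -> 204
LT 319: heading 204 -> 163
RT 72: heading 163 -> 91
FD 16: (3,5.196) -> (2.721,21.194) [heading=91, draw]
LT 288: heading 91 -> 19
LT 72: heading 19 -> 91
FD 16: (2.721,21.194) -> (2.442,37.191) [heading=91, draw]
PD: pen down
Final: pos=(2.442,37.191), heading=91, 3 segment(s) drawn

Answer: 91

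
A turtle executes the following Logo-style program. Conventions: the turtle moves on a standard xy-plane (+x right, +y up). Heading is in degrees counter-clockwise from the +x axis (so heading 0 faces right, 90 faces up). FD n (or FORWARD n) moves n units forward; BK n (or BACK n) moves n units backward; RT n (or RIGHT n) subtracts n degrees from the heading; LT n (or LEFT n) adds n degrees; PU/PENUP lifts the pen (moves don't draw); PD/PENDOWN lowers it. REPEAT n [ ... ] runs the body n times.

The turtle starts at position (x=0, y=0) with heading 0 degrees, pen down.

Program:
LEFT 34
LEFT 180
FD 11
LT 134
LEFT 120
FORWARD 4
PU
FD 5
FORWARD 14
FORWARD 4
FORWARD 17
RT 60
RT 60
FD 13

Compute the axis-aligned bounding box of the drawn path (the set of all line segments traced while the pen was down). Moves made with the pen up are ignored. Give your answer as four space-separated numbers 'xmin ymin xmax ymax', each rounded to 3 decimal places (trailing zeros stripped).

Answer: -10.355 -6.151 0 0

Derivation:
Executing turtle program step by step:
Start: pos=(0,0), heading=0, pen down
LT 34: heading 0 -> 34
LT 180: heading 34 -> 214
FD 11: (0,0) -> (-9.119,-6.151) [heading=214, draw]
LT 134: heading 214 -> 348
LT 120: heading 348 -> 108
FD 4: (-9.119,-6.151) -> (-10.355,-2.347) [heading=108, draw]
PU: pen up
FD 5: (-10.355,-2.347) -> (-11.901,2.408) [heading=108, move]
FD 14: (-11.901,2.408) -> (-16.227,15.723) [heading=108, move]
FD 4: (-16.227,15.723) -> (-17.463,19.527) [heading=108, move]
FD 17: (-17.463,19.527) -> (-22.716,35.695) [heading=108, move]
RT 60: heading 108 -> 48
RT 60: heading 48 -> 348
FD 13: (-22.716,35.695) -> (-10,32.993) [heading=348, move]
Final: pos=(-10,32.993), heading=348, 2 segment(s) drawn

Segment endpoints: x in {-10.355, -9.119, 0}, y in {-6.151, -2.347, 0}
xmin=-10.355, ymin=-6.151, xmax=0, ymax=0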